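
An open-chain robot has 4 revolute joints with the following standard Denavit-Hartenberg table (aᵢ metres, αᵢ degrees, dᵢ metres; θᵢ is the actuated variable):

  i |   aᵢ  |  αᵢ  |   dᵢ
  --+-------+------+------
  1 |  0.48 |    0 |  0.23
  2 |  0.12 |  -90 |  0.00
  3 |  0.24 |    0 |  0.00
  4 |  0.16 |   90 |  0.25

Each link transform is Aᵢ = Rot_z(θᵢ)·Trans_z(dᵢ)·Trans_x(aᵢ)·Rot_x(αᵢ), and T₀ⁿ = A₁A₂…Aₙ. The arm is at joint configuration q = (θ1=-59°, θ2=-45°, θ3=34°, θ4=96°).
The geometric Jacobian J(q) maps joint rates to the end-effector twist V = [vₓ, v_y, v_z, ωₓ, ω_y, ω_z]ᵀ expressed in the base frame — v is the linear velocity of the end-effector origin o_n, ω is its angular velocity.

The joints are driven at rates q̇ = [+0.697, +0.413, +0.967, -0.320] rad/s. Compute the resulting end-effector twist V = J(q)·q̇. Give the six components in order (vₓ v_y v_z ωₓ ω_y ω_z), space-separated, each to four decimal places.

o_n = [0.4375, -0.6816, -0.0268]
J₁: ẑ×o_n = [0.6816, 0.4375, -0.0000], ω = ẑ
J2: z=[0.0000, 0.0000, 1.0000] o=[0.2472, -0.4114, 0.2300] → [0.2702, 0.1903, -0.0000, 0.0000, 0.0000, 1.0000]
J3: z=[0.9703, -0.2419, 0.0000] o=[0.2182, -0.5279, 0.2300] → [0.0621, 0.2491, -0.0961, 0.9703, -0.2419, 0.0000]
J4: z=[0.9703, -0.2419, 0.0000] o=[0.1701, -0.7209, 0.0958] → [0.0297, 0.1189, 0.1028, 0.9703, -0.2419, 0.0000]
V = J·q̇ = [0.6373, 0.5864, -0.1259, 0.6278, -0.1565, 1.1100]

0.6373 0.5864 -0.1259 0.6278 -0.1565 1.1100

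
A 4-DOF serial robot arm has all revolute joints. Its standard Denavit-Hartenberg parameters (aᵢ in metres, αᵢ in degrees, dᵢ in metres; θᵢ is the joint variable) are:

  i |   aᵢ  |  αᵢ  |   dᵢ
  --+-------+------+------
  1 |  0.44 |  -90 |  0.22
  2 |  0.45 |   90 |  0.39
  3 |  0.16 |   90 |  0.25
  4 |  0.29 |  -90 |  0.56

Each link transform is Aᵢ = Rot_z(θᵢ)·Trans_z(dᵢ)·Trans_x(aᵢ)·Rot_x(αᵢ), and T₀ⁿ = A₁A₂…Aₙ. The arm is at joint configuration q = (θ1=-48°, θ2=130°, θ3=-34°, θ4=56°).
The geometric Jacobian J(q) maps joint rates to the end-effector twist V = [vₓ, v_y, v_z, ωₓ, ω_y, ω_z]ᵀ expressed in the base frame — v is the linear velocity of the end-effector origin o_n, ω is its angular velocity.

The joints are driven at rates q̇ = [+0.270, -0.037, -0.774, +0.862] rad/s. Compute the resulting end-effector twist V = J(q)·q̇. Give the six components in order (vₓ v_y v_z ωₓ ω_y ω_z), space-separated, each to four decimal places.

o_n = [0.1830, -0.5835, -0.4047]
J₁: ẑ×o_n = [0.5835, 0.1830, -0.0000], ω = ẑ
J2: z=[0.7431, 0.6691, 0.0000] o=[0.2944, -0.3270, 0.2200] → [-0.4180, 0.4642, -0.1160, 0.7431, 0.6691, 0.0000]
J3: z=[0.5126, -0.5693, -0.6428] o=[0.3907, 0.1489, -0.1247] → [-0.3114, 0.2770, -0.4936, 0.5126, -0.5693, -0.6428]
J4: z=[-0.3756, -0.8219, 0.4284] o=[0.3953, 0.0101, -0.3870] → [0.2688, -0.0976, 0.0484, -0.3756, -0.8219, 0.4284]
V = J·q̇ = [0.6457, -0.2663, 0.4281, -0.7480, -0.2926, 1.1368]

0.6457 -0.2663 0.4281 -0.7480 -0.2926 1.1368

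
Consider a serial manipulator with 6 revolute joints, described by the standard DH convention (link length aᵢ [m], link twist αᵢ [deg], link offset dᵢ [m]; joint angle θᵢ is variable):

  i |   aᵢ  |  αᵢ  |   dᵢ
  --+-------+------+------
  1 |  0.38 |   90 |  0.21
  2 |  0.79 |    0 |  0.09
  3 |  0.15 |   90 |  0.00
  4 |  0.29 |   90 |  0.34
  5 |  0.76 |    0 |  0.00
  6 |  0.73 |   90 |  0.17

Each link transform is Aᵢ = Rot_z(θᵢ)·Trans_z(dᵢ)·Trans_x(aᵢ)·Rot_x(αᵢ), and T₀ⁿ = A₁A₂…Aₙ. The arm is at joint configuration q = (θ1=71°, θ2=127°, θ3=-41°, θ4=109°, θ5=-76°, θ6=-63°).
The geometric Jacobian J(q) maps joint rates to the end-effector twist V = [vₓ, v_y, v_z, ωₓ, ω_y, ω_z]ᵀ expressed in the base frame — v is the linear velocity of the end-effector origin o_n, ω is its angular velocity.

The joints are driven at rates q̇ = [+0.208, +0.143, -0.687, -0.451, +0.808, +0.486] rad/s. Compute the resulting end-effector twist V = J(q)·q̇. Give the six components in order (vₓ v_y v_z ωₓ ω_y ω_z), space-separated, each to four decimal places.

1.0468 -0.8372 0.0315 -0.2347 -0.3047 1.4600

o_n = [-0.2395, -0.9183, 1.2371]
J₁: ẑ×o_n = [0.9183, -0.2395, 0.0000], ω = ẑ
J2: z=[0.9455, -0.3256, 0.0000] o=[0.1237, 0.3593, 0.2100] → [-0.3344, -0.9711, -1.3262, 0.9455, -0.3256, 0.0000]
J3: z=[0.9455, -0.3256, 0.0000] o=[0.0540, -0.1195, 0.8409] → [-0.1290, -0.3746, -0.8508, 0.9455, -0.3256, 0.0000]
J4: z=[0.3248, 0.9432, -0.0698] o=[0.0574, -0.1096, 0.9906] → [0.1761, -0.0593, 0.0175, 0.3248, 0.9432, -0.0698]
J5: z=[0.3293, -0.0436, 0.9432] o=[0.4250, 0.1156, 0.8727] → [0.9592, -0.7468, -0.3694, 0.3293, -0.0436, 0.9432]
J6: z=[0.3293, -0.0436, 0.9432] o=[0.3485, -0.6405, 0.8644] → [0.2457, -0.6774, -0.1171, 0.3293, -0.0436, 0.9432]
V = J·q̇ = [1.0468, -0.8372, 0.0315, -0.2347, -0.3047, 1.4600]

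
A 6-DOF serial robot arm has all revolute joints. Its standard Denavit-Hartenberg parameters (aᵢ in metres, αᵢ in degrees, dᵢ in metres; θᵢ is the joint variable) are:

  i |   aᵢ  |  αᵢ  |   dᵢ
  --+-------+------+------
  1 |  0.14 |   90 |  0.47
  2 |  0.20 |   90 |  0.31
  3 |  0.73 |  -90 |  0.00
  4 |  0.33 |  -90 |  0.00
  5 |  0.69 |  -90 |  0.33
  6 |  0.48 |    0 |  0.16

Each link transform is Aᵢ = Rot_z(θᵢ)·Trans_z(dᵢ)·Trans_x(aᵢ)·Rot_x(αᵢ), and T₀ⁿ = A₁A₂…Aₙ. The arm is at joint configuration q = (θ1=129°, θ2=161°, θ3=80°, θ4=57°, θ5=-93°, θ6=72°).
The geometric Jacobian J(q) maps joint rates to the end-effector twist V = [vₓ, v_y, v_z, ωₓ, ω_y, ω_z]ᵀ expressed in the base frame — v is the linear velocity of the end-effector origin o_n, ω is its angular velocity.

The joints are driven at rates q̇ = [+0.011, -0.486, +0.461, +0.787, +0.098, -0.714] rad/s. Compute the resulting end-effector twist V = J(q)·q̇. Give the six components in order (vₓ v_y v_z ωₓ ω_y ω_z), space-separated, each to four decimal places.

o_n = [0.8902, 1.3150, 0.0366]
J₁: ẑ×o_n = [-1.3150, 0.8902, 0.0000], ω = ẑ
J2: z=[0.7771, 0.6293, 0.0000] o=[-0.0881, 0.1088, 0.4700] → [-0.2728, 0.3368, 0.3218, 0.7771, 0.6293, 0.0000]
J3: z=[-0.2049, 0.2530, 0.9455] o=[0.2718, 0.1569, 0.5351] → [-1.2212, 0.4825, -0.3937, -0.2049, 0.2530, 0.9455]
J4: z=[-0.4510, 0.8329, -0.3206] o=[0.9059, 0.5162, 0.5764] → [-0.1935, -0.2384, -0.3472, -0.4510, 0.8329, -0.3206]
J5: z=[-0.6169, -0.5506, -0.5624] o=[1.1188, 0.5346, 0.3249] → [0.5976, -0.0493, -0.6073, -0.6169, -0.5506, -0.5624]
J6: z=[0.6205, 0.0994, -0.7779] o=[0.5811, 0.9249, -0.0541] → [0.3125, -0.2967, 0.2114, 0.6205, 0.0994, -0.7779]
V = J·q̇ = [-0.7617, 0.0879, -0.8216, -1.3306, 0.3414, 0.6949]

-0.7617 0.0879 -0.8216 -1.3306 0.3414 0.6949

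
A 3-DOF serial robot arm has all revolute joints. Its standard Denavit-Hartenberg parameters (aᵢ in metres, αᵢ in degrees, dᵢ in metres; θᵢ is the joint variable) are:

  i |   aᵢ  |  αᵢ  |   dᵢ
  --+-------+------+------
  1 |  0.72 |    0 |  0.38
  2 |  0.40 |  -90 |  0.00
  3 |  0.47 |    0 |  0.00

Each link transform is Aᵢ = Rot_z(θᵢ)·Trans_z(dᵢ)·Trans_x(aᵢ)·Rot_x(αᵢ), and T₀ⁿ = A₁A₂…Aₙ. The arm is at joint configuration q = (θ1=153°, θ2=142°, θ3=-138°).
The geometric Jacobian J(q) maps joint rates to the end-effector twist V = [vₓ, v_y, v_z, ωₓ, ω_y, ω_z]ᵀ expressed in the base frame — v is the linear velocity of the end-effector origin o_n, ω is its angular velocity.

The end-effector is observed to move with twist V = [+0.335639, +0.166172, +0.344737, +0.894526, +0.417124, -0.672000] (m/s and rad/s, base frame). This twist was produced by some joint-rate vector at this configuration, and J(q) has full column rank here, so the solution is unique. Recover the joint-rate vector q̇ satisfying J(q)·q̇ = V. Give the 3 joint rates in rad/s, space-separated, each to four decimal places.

-0.7200 0.0480 0.9870

o_n = [-0.6201, 0.2809, 0.6945]
J₁: ẑ×o_n = [-0.2809, -0.6201, 0.0000], ω = ẑ
J2: z=[0.0000, 0.0000, 1.0000] o=[-0.6415, 0.3269, 0.3800] → [0.0460, 0.0214, -0.0000, 0.0000, 0.0000, 1.0000]
J3: z=[0.9063, 0.4226, 0.0000] o=[-0.4725, -0.0356, 0.3800] → [0.1329, -0.2850, 0.3493, 0.9063, 0.4226, 0.0000]
q̇ = J⁺·V = [-0.7200, 0.0480, 0.9870]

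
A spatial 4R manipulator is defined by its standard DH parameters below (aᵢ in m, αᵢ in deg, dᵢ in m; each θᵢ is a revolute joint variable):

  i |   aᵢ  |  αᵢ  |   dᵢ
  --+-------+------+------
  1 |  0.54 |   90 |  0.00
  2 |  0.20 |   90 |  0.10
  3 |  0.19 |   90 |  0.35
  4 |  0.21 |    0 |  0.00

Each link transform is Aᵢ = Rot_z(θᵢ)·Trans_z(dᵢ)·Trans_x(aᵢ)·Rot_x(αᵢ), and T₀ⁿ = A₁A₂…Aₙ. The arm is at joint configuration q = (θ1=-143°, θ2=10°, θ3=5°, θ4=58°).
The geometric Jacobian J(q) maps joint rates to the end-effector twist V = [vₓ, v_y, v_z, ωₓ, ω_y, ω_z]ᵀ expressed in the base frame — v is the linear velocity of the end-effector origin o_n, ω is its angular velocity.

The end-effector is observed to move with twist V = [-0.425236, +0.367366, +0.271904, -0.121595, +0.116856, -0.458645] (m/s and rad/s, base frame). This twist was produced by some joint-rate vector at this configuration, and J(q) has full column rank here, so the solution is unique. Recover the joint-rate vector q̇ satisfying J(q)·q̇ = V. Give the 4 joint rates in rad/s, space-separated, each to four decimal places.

o_n = [-0.9738, -0.5758, -0.4332]
J₁: ẑ×o_n = [0.5758, -0.9738, 0.0000], ω = ẑ
J2: z=[-0.6018, 0.7986, 0.0000] o=[-0.4313, -0.3250, 0.0000] → [-0.3460, -0.2607, 0.5842, -0.6018, 0.7986, 0.0000]
J3: z=[-0.1387, -0.1045, -0.9848] o=[-0.6487, -0.3637, 0.0347] → [-0.1600, 0.2553, -0.0046, -0.1387, -0.1045, -0.9848]
J4: z=[0.5310, -0.8473, 0.0151] o=[-0.8561, -0.4992, -0.2771] → [0.1334, 0.0811, -0.1404, 0.5310, -0.8473, 0.0151]
q̇ = J⁺·V = [-0.5050, 0.5600, -0.0410, 0.3950]

-0.5050 0.5600 -0.0410 0.3950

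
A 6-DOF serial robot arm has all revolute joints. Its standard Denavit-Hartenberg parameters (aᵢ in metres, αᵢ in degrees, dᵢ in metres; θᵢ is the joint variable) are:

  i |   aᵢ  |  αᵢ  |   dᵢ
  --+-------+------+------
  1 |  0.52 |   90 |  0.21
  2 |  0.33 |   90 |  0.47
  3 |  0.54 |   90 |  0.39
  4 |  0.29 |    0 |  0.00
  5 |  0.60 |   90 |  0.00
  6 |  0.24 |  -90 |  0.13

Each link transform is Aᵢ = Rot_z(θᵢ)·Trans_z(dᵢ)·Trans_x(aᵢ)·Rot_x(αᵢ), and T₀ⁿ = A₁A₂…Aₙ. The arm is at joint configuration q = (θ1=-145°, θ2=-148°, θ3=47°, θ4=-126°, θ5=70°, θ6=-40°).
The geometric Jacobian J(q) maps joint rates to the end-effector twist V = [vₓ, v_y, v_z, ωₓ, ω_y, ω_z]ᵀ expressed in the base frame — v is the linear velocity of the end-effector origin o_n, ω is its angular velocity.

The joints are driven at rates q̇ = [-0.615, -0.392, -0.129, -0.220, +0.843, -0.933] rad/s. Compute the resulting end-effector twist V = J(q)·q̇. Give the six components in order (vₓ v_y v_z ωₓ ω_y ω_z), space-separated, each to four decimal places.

o_n = [-0.8132, 0.7578, -0.6391]
J₁: ẑ×o_n = [-0.7578, -0.8132, 0.0000], ω = ẑ
J2: z=[-0.5736, 0.8192, 0.0000] o=[-0.4260, -0.2983, 0.2100] → [-0.6955, -0.4870, -0.2885, -0.5736, 0.8192, 0.0000]
J3: z=[0.4341, 0.3039, 0.8480] o=[-0.4663, 0.2473, 0.0351] → [-0.6379, -0.0015, 0.3271, 0.4341, 0.3039, 0.8480]
J4: z=[0.8992, -0.2029, -0.3876] o=[-0.2677, 0.8684, 0.1707] → [0.1215, 0.9396, -0.2102, 0.8992, -0.2029, -0.3876]
J5: z=[0.8992, -0.2029, -0.3876] o=[-0.3788, 0.6385, 0.0333] → [0.1827, 0.7730, 0.0192, 0.8992, -0.2029, -0.3876]
J6: z=[-0.2877, -0.9417, -0.1746] o=[-0.5765, 0.7996, -0.5097] → [0.1145, 0.0041, -0.2109, -0.2877, -0.9417, -0.1746]
V = J·q̇ = [0.8415, 1.1323, 0.3301, 0.9975, 0.3918, -0.8029]

0.8415 1.1323 0.3301 0.9975 0.3918 -0.8029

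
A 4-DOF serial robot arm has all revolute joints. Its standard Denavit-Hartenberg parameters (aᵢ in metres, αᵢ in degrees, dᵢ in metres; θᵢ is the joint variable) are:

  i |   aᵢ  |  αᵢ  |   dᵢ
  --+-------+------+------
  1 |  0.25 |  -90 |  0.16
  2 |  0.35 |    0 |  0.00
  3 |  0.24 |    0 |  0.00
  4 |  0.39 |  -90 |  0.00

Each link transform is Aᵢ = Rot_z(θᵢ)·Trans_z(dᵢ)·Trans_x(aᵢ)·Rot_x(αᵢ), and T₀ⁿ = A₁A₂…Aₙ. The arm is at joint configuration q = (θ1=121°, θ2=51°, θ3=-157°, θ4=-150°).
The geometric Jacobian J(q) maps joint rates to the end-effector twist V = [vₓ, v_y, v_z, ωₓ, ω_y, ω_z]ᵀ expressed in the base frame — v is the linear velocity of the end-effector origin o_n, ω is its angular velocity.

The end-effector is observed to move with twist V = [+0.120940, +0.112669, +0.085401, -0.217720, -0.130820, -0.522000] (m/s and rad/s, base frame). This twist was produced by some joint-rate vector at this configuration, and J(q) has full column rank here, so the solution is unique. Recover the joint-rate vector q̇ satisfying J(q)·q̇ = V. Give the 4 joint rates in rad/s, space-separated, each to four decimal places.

o_n = [-0.1595, 0.2655, -0.2597]
J₁: ẑ×o_n = [-0.2655, -0.1595, 0.0000], ω = ẑ
J2: z=[-0.8572, -0.5150, 0.0000] o=[-0.1288, 0.2143, 0.1600] → [0.2162, -0.3598, -0.0598, -0.8572, -0.5150, 0.0000]
J3: z=[-0.8572, -0.5150, 0.0000] o=[-0.2422, 0.4031, -0.1120] → [0.0761, -0.1266, 0.1605, -0.8572, -0.5150, 0.0000]
J4: z=[-0.8572, -0.5150, 0.0000] o=[-0.2081, 0.3464, 0.1187] → [0.1949, -0.3244, 0.0943, -0.8572, -0.5150, 0.0000]
q̇ = J⁺·V = [-0.5220, -0.1690, 0.5350, -0.1120]

-0.5220 -0.1690 0.5350 -0.1120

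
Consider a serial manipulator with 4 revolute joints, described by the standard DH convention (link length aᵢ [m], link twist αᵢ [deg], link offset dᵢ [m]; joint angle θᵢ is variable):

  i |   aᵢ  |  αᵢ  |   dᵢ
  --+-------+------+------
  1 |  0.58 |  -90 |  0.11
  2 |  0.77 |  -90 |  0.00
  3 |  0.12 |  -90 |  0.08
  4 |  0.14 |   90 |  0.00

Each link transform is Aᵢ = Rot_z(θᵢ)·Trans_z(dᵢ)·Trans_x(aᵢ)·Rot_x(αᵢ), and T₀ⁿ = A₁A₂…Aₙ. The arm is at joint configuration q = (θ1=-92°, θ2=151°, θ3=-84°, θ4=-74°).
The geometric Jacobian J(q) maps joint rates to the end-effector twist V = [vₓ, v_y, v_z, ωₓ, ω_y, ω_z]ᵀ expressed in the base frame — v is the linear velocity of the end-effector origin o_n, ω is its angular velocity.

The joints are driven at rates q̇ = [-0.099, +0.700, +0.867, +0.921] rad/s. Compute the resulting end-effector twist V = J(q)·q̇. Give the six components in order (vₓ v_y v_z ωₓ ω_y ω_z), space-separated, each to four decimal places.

o_n = [0.1650, 0.2064, -0.0837]
J₁: ẑ×o_n = [-0.2064, 0.1650, 0.0000], ω = ẑ
J2: z=[0.9994, -0.0349, 0.0000] o=[-0.0202, -0.5796, 0.1100] → [0.0068, 0.1935, 0.7920, 0.9994, -0.0349, 0.0000]
J3: z=[0.0169, 0.4845, 0.8746] o=[0.0033, 0.0934, -0.2633] → [-0.0118, 0.1384, -0.0765, 0.0169, 0.4845, 0.8746]
J4: z=[-0.0741, 0.8729, -0.4822] o=[0.1243, 0.1390, -0.1994] → [0.1335, -0.0111, -0.0406, -0.0741, 0.8729, -0.4822]
V = J·q̇ = [0.1380, 0.2290, 0.4507, 0.6460, 1.1996, 0.2152]

0.1380 0.2290 0.4507 0.6460 1.1996 0.2152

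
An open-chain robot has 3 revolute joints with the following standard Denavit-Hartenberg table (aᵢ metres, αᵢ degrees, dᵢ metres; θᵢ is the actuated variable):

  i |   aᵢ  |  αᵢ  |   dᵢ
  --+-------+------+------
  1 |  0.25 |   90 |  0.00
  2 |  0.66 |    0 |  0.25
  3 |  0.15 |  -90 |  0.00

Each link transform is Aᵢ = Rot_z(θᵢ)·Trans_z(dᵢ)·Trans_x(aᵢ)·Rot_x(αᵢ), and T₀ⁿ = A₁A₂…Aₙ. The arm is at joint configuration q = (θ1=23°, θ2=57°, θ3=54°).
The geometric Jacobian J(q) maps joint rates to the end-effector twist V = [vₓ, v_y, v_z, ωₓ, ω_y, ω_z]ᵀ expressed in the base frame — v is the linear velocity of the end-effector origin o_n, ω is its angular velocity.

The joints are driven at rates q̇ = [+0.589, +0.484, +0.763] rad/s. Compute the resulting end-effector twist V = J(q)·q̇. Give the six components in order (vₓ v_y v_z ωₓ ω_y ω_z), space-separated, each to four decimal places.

-0.3997 0.1859 0.1069 0.4872 -1.1479 0.5890

o_n = [0.6092, -0.0130, 0.6936]
J₁: ẑ×o_n = [0.0130, 0.6092, -0.0000], ω = ẑ
J2: z=[0.3907, -0.9205, 0.0000] o=[0.2301, 0.0977, 0.0000] → [-0.6384, -0.2710, 0.3057, 0.3907, -0.9205, 0.0000]
J3: z=[0.3907, -0.9205, 0.0000] o=[0.6587, 0.0080, 0.5535] → [-0.1289, -0.0547, -0.0538, 0.3907, -0.9205, 0.0000]
V = J·q̇ = [-0.3997, 0.1859, 0.1069, 0.4872, -1.1479, 0.5890]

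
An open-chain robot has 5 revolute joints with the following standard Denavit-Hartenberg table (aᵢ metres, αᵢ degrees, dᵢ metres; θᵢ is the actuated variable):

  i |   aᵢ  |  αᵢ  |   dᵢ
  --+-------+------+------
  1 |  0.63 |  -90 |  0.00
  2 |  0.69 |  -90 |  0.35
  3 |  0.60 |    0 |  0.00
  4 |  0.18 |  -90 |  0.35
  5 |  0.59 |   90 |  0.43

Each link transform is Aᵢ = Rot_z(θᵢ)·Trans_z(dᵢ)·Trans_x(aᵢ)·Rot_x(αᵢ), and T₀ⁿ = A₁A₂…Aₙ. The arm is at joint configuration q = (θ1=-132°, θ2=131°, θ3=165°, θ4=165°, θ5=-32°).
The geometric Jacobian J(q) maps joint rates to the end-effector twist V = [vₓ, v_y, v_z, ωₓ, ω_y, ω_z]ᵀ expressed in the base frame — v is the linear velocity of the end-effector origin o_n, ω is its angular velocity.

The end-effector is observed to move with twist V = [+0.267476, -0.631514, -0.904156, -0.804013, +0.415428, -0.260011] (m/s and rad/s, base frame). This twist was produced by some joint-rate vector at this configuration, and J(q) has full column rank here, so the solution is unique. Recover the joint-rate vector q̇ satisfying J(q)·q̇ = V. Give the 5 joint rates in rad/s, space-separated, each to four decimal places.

o_n = [0.4354, 0.2407, -0.2556]
J₁: ẑ×o_n = [-0.2407, 0.4354, 0.0000], ω = ẑ
J2: z=[0.7431, -0.6691, 0.0000] o=[-0.4216, -0.4682, 0.0000] → [0.1710, 0.1899, 1.1002, 0.7431, -0.6691, 0.0000]
J3: z=[0.5050, 0.5609, 0.6561] o=[0.1415, -0.3660, -0.5207] → [-0.2493, 0.0589, 0.1415, 0.5050, 0.5609, 0.6561]
J4: z=[0.5050, 0.5609, 0.6561] o=[-0.2284, -0.5446, -0.0834] → [-0.6118, 0.5224, 0.0243, 0.5050, 0.5609, 0.6561]
J5: z=[-0.4241, 0.8233, -0.3774] o=[0.0837, -0.3325, 0.0286] → [-0.0176, -0.2532, -0.5326, -0.4241, 0.8233, -0.3774]
q̇ = J⁺·V = [-0.0680, -0.8850, 0.6050, -0.9040, -0.0110]

-0.0680 -0.8850 0.6050 -0.9040 -0.0110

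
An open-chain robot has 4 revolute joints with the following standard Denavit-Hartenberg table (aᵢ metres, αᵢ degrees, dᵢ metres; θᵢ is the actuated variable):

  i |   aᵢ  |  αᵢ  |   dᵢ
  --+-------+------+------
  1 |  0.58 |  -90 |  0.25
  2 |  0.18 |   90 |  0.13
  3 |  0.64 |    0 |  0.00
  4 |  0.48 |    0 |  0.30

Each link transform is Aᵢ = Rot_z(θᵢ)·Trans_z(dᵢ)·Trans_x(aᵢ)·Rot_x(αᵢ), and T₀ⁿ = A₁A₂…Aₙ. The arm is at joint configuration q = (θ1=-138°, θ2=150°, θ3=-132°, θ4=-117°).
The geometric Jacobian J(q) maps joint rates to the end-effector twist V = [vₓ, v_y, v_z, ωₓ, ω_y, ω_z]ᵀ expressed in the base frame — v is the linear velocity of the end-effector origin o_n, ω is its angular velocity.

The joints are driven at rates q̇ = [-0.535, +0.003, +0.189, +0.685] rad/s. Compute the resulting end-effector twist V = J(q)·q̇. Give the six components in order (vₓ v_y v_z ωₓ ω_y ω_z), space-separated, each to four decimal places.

-0.7812 0.3953 0.1493 -0.3227 -0.2946 -1.2919

o_n = [-0.7444, -0.8082, 0.2003]
J₁: ẑ×o_n = [0.8082, -0.7444, 0.0000], ω = ẑ
J2: z=[0.6691, -0.7431, 0.0000] o=[-0.4310, -0.3881, 0.2500] → [0.0369, 0.0332, -0.5140, 0.6691, -0.7431, 0.0000]
J3: z=[-0.3716, -0.3346, -0.8660] o=[-0.2282, -0.3804, 0.1600] → [-0.3840, 0.4620, -0.0137, -0.3716, -0.3346, -0.8660]
J4: z=[-0.3716, -0.3346, -0.8660] o=[-0.8220, -0.2751, 0.3741] → [-0.4035, -0.1318, 0.2241, -0.3716, -0.3346, -0.8660]
V = J·q̇ = [-0.7812, 0.3953, 0.1493, -0.3227, -0.2946, -1.2919]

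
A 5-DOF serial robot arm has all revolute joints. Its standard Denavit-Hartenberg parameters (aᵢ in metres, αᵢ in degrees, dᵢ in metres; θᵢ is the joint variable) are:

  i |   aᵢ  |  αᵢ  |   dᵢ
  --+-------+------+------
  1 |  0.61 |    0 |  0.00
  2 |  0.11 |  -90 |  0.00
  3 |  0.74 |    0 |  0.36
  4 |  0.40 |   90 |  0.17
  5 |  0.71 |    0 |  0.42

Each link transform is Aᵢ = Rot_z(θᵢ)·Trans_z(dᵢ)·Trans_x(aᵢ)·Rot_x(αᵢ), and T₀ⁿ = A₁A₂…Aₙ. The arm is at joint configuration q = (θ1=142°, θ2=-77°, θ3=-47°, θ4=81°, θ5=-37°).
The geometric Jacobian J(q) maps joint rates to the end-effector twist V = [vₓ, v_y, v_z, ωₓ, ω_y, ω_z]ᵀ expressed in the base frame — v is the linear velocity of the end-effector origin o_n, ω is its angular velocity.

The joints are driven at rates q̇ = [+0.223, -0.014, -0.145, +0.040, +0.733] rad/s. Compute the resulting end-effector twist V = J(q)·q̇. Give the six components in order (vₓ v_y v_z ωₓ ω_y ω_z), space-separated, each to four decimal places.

o_n = [0.1241, 1.9155, 0.3486]
J₁: ẑ×o_n = [-1.9155, 0.1241, 0.0000], ω = ẑ
J2: z=[0.0000, 0.0000, 1.0000] o=[-0.4807, 0.3756, 0.0000] → [-1.5399, 0.6048, 0.0000, 0.0000, 0.0000, 1.0000]
J3: z=[-0.9063, 0.4226, 0.0000] o=[-0.4342, 0.4752, 0.0000] → [0.1473, 0.3160, -1.5412, -0.9063, 0.4226, 0.0000]
J4: z=[-0.9063, 0.4226, 0.0000] o=[-0.5472, 1.0848, 0.5412] → [-0.0814, -0.1745, -1.0366, -0.9063, 0.4226, 0.0000]
J5: z=[0.2363, 0.5068, 0.8290] o=[-0.5611, 1.4572, 0.3175] → [-0.3642, 0.5607, -0.2389, 0.2363, 0.5068, 0.8290]
V = J·q̇ = [-0.6972, 0.3774, 0.0069, 0.2684, 0.3271, 0.8167]

-0.6972 0.3774 0.0069 0.2684 0.3271 0.8167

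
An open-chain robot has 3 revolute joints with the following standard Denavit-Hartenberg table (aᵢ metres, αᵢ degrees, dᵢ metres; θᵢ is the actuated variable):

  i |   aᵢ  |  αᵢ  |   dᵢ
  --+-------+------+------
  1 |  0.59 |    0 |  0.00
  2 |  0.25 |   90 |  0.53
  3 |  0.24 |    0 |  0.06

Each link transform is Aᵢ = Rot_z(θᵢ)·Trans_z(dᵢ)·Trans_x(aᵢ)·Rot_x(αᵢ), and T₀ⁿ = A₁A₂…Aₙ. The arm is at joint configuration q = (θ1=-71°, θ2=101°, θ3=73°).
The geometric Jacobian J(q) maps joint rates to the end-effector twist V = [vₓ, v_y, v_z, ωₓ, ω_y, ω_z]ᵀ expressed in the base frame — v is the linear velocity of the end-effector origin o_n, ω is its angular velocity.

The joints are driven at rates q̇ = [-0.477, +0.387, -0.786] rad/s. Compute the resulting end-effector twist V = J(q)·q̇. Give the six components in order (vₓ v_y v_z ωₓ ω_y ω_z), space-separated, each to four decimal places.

o_n = [0.4994, -0.4497, 0.7595]
J₁: ẑ×o_n = [0.4497, 0.4994, -0.0000], ω = ẑ
J2: z=[0.0000, 0.0000, 1.0000] o=[0.1921, -0.5579, 0.0000] → [-0.1081, 0.3073, 0.0000, 0.0000, 0.0000, 1.0000]
J3: z=[0.5000, -0.8660, 0.0000] o=[0.4086, -0.4329, 0.5300] → [-0.1988, -0.1148, 0.0702, 0.5000, -0.8660, 0.0000]
V = J·q̇ = [-0.1001, -0.0291, -0.0552, -0.3930, 0.6807, -0.0900]

-0.1001 -0.0291 -0.0552 -0.3930 0.6807 -0.0900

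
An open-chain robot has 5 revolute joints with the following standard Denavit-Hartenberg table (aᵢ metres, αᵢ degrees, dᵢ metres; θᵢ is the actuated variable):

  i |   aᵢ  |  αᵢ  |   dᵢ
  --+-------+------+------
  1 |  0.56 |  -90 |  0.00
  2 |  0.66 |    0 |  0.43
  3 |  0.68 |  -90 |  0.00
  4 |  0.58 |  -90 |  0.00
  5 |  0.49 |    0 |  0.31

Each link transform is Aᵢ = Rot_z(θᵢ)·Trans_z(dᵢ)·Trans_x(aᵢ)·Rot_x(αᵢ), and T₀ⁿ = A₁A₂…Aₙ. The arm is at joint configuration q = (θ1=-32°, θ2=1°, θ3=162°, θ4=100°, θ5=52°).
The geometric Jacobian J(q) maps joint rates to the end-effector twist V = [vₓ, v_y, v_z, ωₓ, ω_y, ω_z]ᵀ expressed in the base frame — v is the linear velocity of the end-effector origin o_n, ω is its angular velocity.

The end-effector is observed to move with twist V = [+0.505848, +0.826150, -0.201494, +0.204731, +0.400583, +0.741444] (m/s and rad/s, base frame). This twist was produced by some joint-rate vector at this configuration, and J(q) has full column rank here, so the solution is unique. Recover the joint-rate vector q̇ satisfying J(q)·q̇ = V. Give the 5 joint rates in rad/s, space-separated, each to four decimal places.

0.9990 0.3440 0.1240 -0.2350 -0.1140

o_n = [0.7468, -0.9200, -0.4456]
J₁: ẑ×o_n = [0.9200, 0.7468, -0.0000], ω = ẑ
J2: z=[0.5299, 0.8480, 0.0000] o=[0.4749, -0.2968, 0.0000] → [-0.3779, 0.2361, -0.5609, 0.5299, 0.8480, 0.0000]
J3: z=[0.5299, 0.8480, 0.0000] o=[1.2624, -0.2818, -0.0115] → [-0.3681, 0.2300, 0.0990, 0.5299, 0.8480, 0.0000]
J4: z=[-0.2479, 0.1549, 0.9563] o=[0.7109, 0.0628, -0.2103] → [0.9034, -0.0240, 0.2381, -0.2479, 0.1549, 0.9563]
J5: z=[0.8907, -0.3518, 0.2879] o=[0.4899, -0.4726, -0.1809] → [0.2219, 0.3097, -0.3081, 0.8907, -0.3518, 0.2879]
q̇ = J⁺·V = [0.9990, 0.3440, 0.1240, -0.2350, -0.1140]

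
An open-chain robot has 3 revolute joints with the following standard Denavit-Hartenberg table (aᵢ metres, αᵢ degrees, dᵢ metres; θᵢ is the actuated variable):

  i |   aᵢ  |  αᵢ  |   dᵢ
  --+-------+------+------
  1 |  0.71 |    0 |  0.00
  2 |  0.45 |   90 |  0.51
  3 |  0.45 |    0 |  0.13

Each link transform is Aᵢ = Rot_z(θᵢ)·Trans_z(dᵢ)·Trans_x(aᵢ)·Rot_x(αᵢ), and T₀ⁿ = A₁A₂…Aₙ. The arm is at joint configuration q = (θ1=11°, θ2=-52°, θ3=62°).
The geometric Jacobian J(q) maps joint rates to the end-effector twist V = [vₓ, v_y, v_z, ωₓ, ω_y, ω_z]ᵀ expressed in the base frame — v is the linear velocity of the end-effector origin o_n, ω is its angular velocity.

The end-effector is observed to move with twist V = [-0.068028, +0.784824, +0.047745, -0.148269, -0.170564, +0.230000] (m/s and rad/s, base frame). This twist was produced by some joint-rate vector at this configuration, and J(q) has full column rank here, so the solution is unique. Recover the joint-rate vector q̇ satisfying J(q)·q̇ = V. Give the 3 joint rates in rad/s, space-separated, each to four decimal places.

o_n = [1.1107, -0.3965, 0.9073]
J₁: ẑ×o_n = [0.3965, 1.1107, -0.0000], ω = ẑ
J2: z=[0.0000, 0.0000, 1.0000] o=[0.6970, 0.1355, 0.0000] → [0.5319, 0.4138, -0.0000, 0.0000, 0.0000, 1.0000]
J3: z=[-0.6561, -0.7547, 0.0000] o=[1.0366, -0.1598, 0.5100] → [-0.2999, 0.2607, 0.2113, -0.6561, -0.7547, 0.0000]
q̇ = J⁺·V = [0.9050, -0.6750, 0.2260]

0.9050 -0.6750 0.2260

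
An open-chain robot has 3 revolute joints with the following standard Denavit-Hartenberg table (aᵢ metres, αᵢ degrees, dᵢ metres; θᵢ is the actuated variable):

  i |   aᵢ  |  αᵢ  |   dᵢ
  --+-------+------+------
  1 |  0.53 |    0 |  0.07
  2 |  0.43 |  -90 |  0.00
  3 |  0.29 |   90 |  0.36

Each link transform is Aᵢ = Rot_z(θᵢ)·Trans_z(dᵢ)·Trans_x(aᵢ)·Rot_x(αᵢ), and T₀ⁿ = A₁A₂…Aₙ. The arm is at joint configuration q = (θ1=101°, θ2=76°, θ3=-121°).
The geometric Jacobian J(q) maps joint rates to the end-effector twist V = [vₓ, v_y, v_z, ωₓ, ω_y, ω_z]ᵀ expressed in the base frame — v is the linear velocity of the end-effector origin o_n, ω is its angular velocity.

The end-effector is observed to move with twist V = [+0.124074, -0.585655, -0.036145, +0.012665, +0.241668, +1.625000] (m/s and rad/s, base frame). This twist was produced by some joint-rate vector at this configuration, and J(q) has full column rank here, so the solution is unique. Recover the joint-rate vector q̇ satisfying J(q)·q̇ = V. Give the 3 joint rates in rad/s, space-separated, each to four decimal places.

o_n = [-0.4002, 0.1754, 0.3186]
J₁: ẑ×o_n = [-0.1754, -0.4002, 0.0000], ω = ẑ
J2: z=[0.0000, 0.0000, 1.0000] o=[-0.1011, 0.5203, 0.0700] → [0.3448, -0.2991, 0.0000, 0.0000, 0.0000, 1.0000]
J3: z=[-0.0523, -0.9986, 0.0000] o=[-0.5305, 0.5428, 0.0700] → [-0.2482, 0.0130, 0.1494, -0.0523, -0.9986, 0.0000]
q̇ = J⁺·V = [0.9540, 0.6710, -0.2420]

0.9540 0.6710 -0.2420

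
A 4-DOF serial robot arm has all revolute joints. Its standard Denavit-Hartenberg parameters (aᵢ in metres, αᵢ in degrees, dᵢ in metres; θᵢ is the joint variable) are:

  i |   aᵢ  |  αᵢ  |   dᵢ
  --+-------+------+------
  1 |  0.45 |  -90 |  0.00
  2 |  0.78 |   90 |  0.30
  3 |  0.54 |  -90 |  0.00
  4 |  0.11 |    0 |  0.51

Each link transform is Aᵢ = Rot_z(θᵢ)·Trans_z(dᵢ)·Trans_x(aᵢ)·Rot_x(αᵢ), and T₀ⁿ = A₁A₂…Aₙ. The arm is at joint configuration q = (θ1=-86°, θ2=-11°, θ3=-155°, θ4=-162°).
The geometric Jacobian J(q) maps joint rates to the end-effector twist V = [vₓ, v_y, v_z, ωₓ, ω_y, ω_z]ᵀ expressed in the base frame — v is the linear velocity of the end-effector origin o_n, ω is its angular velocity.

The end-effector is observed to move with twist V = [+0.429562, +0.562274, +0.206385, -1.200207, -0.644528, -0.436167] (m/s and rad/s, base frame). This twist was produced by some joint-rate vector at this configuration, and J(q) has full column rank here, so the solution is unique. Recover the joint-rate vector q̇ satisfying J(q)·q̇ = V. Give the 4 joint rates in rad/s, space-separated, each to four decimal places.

0.3190 -0.3740 -0.8480 0.9580

o_n = [-0.2733, -1.0551, 0.1480]
J₁: ẑ×o_n = [1.0551, -0.2733, 0.0000], ω = ẑ
J2: z=[0.9976, 0.0698, 0.0000] o=[0.0314, -0.4489, 0.0000] → [0.0103, -0.1477, -0.5834, 0.9976, 0.0698, 0.0000]
J3: z=[-0.0133, 0.1903, 0.9816] o=[0.3841, -1.1918, 0.1488] → [-0.1344, -0.6453, 0.1233, -0.0133, 0.1903, 0.9816]
J4: z=[-0.8752, -0.4771, 0.0806] o=[0.1229, -0.7285, 0.0554] → [-0.0178, 0.0491, 0.0968, -0.8752, -0.4771, 0.0806]
q̇ = J⁺·V = [0.3190, -0.3740, -0.8480, 0.9580]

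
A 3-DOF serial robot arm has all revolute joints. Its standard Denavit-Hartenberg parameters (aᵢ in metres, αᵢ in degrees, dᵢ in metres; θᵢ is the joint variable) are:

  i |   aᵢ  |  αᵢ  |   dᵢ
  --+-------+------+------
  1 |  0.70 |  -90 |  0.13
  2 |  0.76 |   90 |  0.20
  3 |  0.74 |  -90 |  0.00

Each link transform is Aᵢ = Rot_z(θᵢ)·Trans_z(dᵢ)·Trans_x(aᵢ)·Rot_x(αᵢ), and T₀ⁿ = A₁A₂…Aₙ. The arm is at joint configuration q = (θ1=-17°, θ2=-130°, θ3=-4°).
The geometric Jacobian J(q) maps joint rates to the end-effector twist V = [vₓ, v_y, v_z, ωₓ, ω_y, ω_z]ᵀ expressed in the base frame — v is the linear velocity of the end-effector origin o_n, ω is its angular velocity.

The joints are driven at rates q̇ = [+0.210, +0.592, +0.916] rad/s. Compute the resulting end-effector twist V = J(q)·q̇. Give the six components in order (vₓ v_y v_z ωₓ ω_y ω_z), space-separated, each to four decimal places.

o_n = [-0.2081, 0.2188, 1.2777]
J₁: ẑ×o_n = [-0.2188, -0.2081, 0.0000], ω = ẑ
J2: z=[0.2924, 0.9563, 0.0000] o=[0.6694, -0.2047, 0.1300] → [1.0975, -0.3356, 0.9630, 0.2924, 0.9563, 0.0000]
J3: z=[-0.7326, 0.2240, -0.6428] o=[0.2607, 0.1294, 0.7122] → [0.1841, 0.7156, 0.0395, -0.7326, 0.2240, -0.6428]
V = J·q̇ = [0.7724, 0.4132, 0.6063, -0.4980, 0.7713, -0.3788]

0.7724 0.4132 0.6063 -0.4980 0.7713 -0.3788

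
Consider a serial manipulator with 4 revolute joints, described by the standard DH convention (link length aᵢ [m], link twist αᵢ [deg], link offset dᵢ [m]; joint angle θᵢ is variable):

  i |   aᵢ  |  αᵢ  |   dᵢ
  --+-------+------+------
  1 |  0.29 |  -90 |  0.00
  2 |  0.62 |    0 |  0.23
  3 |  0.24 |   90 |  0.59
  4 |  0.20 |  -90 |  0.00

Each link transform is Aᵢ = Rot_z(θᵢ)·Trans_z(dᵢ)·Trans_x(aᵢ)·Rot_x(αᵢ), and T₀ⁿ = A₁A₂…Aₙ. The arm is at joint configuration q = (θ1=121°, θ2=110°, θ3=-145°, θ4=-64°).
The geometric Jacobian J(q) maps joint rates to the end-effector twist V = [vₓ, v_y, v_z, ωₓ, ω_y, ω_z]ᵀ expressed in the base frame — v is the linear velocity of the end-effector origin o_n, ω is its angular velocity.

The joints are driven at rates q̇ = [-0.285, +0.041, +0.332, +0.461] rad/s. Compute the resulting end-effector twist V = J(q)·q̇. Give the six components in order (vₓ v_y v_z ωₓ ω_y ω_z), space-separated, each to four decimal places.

-0.1028 0.2842 -0.0439 -0.1835 -0.4188 0.0926

o_n = [-0.7272, -0.0329, -0.3947]
J₁: ẑ×o_n = [0.0329, -0.7272, 0.0000], ω = ẑ
J2: z=[-0.8572, -0.5150, 0.0000] o=[-0.1494, 0.2486, 0.0000] → [0.2033, -0.3383, -0.0564, -0.8572, -0.5150, 0.0000]
J3: z=[-0.8572, -0.5150, 0.0000] o=[-0.2373, -0.0516, -0.5826] → [-0.0968, 0.1611, -0.2684, -0.8572, -0.5150, 0.0000]
J4: z=[0.2954, -0.4917, 0.8192] o=[-0.8443, -0.1870, -0.4450] → [-0.1510, 0.0811, 0.1031, 0.2954, -0.4917, 0.8192]
V = J·q̇ = [-0.1028, 0.2842, -0.0439, -0.1835, -0.4188, 0.0926]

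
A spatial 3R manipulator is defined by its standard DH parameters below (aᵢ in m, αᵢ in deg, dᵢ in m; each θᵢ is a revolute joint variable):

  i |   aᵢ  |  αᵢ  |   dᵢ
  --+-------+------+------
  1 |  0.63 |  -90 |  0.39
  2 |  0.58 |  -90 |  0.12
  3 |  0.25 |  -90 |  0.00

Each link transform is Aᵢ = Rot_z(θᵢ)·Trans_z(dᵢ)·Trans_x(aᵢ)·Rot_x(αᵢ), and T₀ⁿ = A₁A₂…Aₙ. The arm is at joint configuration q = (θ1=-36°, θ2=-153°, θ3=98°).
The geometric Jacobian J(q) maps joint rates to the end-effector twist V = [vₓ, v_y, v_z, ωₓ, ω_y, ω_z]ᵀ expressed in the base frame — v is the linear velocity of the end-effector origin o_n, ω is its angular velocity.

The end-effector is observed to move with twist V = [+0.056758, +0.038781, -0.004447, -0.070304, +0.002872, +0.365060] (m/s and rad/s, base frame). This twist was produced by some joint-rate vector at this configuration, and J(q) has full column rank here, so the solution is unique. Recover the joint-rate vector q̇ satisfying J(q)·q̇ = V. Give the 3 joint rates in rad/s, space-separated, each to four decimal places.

0.4800 -0.0390 -0.1290

o_n = [0.0417, -0.1880, 0.6375]
J₁: ẑ×o_n = [0.1880, 0.0417, -0.0000], ω = ẑ
J2: z=[0.5878, 0.8090, 0.0000] o=[0.5097, -0.3703, 0.3900] → [0.2002, -0.1455, 0.4858, 0.5878, 0.8090, 0.0000]
J3: z=[0.3673, -0.2668, 0.8910] o=[0.1621, 0.0305, 0.6533] → [0.1989, -0.1015, -0.1124, 0.3673, -0.2668, 0.8910]
q̇ = J⁺·V = [0.4800, -0.0390, -0.1290]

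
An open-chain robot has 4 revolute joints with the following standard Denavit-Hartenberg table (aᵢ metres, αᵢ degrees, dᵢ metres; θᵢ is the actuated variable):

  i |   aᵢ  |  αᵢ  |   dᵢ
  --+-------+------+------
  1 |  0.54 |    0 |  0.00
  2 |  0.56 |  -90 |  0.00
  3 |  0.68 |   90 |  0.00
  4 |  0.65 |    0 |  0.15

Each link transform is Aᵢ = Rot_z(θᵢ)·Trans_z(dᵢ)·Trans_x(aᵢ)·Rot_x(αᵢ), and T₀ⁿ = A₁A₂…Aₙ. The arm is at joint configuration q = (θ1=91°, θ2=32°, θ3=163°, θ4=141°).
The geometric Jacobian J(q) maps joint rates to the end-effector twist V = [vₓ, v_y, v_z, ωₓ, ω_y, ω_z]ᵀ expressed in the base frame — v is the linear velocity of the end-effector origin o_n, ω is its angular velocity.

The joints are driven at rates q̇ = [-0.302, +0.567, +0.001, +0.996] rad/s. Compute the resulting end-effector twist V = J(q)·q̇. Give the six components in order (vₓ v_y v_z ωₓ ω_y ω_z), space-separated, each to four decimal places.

o_n = [-0.5903, 0.6833, -0.1946]
J₁: ẑ×o_n = [-0.6833, -0.5903, 0.0000], ω = ẑ
J2: z=[0.0000, 0.0000, 1.0000] o=[-0.0094, 0.5399, 0.0000] → [-0.1434, -0.5809, 0.0000, 0.0000, 0.0000, 1.0000]
J3: z=[-0.8387, -0.5446, 0.0000] o=[-0.3144, 1.0096, 0.0000] → [0.1060, -0.1632, 0.1234, -0.8387, -0.5446, 0.0000]
J4: z=[-0.1592, 0.2452, -0.9563] o=[0.0397, 0.4642, -0.1988] → [0.2106, 0.6032, 0.1196, -0.1592, 0.2452, -0.9563]
V = J·q̇ = [0.3349, 0.4495, 0.1192, -0.1594, 0.2437, -0.6875]

0.3349 0.4495 0.1192 -0.1594 0.2437 -0.6875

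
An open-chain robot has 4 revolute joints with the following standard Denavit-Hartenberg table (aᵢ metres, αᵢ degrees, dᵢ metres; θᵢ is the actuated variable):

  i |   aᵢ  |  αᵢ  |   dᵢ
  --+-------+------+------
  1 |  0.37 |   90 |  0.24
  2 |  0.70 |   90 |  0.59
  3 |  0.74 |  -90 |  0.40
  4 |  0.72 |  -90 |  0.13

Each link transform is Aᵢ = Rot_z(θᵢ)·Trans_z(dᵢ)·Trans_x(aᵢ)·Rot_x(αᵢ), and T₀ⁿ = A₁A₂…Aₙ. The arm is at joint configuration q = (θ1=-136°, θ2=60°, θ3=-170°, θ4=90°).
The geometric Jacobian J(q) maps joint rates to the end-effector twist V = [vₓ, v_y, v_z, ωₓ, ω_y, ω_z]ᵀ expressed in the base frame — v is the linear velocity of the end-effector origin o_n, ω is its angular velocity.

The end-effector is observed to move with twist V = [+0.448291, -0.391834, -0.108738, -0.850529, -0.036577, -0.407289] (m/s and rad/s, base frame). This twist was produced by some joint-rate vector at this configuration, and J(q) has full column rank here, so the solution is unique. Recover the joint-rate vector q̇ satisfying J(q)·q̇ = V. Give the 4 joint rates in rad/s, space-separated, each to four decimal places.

o_n = [-0.2962, 0.1775, 0.3946]
J₁: ẑ×o_n = [-0.1775, -0.2962, 0.0000], ω = ẑ
J2: z=[-0.6947, 0.7193, 0.0000] o=[-0.2662, -0.2570, 0.2400] → [0.1112, 0.1074, -0.2802, -0.6947, 0.7193, 0.0000]
J3: z=[-0.6230, -0.6016, -0.5000] o=[-0.9278, -0.0757, 0.8462] → [0.3983, -0.5971, 0.2222, -0.6230, -0.6016, -0.5000]
J4: z=[0.6216, -0.7687, 0.1504] o=[-0.8256, -0.1557, 0.0151] → [-0.3419, -0.1563, 0.6141, 0.6216, -0.7687, 0.1504]
q̇ = J⁺·V = [0.0330, 0.2090, 0.7720, -0.3610]

0.0330 0.2090 0.7720 -0.3610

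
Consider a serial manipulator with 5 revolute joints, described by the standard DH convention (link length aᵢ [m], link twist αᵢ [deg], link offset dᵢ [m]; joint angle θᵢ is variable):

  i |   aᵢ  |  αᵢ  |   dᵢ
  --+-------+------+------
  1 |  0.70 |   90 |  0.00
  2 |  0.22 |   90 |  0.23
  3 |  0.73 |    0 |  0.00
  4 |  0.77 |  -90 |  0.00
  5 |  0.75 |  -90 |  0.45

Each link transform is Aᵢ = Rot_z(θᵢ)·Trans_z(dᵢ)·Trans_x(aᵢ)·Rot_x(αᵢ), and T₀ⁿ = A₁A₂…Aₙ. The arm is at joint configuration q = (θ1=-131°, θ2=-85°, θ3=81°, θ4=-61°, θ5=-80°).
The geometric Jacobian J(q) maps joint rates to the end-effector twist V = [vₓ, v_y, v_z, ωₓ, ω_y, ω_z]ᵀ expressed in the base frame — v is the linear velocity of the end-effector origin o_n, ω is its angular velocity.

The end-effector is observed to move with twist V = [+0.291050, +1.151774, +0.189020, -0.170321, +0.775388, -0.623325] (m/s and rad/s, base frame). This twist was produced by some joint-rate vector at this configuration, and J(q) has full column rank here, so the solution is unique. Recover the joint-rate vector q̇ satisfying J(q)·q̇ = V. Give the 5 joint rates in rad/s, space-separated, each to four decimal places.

o_n = [-1.3044, 1.0629, -1.0867]
J₁: ẑ×o_n = [-1.0629, -1.3044, 0.0000], ω = ẑ
J2: z=[-0.7547, 0.6561, 0.0000] o=[-0.4592, -0.5283, 0.0000] → [-0.7129, -0.8201, -0.6464, -0.7547, 0.6561, 0.0000]
J3: z=[0.6536, 0.7518, -0.0872] o=[-0.6454, -0.3919, -0.2192] → [-0.5255, 0.6244, 1.4462, 0.6536, 0.7518, -0.0872]
J4: z=[0.6536, 0.7518, -0.0872] o=[-1.1961, 0.0736, -0.3329] → [-0.4805, 0.5021, 0.7280, 0.6536, 0.7518, -0.0872]
J5: z=[-0.6896, 0.6390, 0.3407] o=[-1.4362, 0.1988, -1.0537] → [-0.3155, 0.0222, -0.6801, -0.6896, 0.6390, 0.3407]
q̇ = J⁺·V = [-0.7570, 0.1580, 0.4220, 0.0380, 0.5100]

-0.7570 0.1580 0.4220 0.0380 0.5100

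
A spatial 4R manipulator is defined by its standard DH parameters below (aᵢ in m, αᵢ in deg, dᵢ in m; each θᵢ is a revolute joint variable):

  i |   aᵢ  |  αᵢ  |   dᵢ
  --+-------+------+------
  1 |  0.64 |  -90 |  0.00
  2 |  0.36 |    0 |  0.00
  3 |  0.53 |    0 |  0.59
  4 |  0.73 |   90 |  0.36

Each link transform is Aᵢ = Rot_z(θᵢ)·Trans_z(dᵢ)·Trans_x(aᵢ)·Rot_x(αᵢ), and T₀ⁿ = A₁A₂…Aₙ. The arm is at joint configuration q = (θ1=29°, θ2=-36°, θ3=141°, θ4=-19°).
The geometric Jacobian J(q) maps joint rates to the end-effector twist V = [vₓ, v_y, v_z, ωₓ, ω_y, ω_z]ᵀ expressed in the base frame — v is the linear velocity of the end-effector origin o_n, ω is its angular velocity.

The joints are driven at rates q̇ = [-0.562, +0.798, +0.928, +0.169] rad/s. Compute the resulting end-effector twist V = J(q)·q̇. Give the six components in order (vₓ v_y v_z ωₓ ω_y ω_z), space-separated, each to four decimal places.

-1.1349 -1.1721 -0.0921 -0.9187 1.6574 -0.5620

o_n = [0.2785, 1.2406, -1.0286]
J₁: ẑ×o_n = [-1.2406, 0.2785, 0.0000], ω = ẑ
J2: z=[-0.4848, 0.8746, 0.0000] o=[0.5598, 0.3103, 0.0000] → [-0.8996, -0.4987, -0.2050, -0.4848, 0.8746, 0.0000]
J3: z=[-0.4848, 0.8746, 0.0000] o=[0.8145, 0.4515, 0.2116] → [-1.0847, -0.6012, 0.0863, -0.4848, 0.8746, 0.0000]
J4: z=[-0.4848, 0.8746, 0.0000] o=[0.4085, 0.9010, -0.3003] → [-0.6369, -0.3530, -0.0509, -0.4848, 0.8746, 0.0000]
V = J·q̇ = [-1.1349, -1.1721, -0.0921, -0.9187, 1.6574, -0.5620]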